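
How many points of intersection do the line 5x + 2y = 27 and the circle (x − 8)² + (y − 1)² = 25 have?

Substituting the line into the circle gives 29x² − 314x + 781 = 0.
Δ = 98596 − 90596 = 8000.
Two real roots: the line is a secant.

2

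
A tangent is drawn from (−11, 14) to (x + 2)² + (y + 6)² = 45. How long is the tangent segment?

Centre (−2, −6), r² = 45. |PO|² = (−9)² + (20)² = 481.
The tangent meets the radius at right angles, so tangent² = |PO|² − r² = 481 − 45 = 436.

2√109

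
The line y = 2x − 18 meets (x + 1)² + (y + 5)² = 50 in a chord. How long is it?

2√5

Substitute y = 2x − 18:
5x² − 50x + 120 = 0  ⟹  x² − 10x + 24 = 0
x = 6 or x = 4, giving (6, −6) and (4, −10).
Chord length = distance between (6, −6) and (4, −10) = √20 = 2√5.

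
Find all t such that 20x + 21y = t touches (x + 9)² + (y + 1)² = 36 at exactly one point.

Tangency holds when the distance from the centre (−9, −1) to the line equals the radius 6:
|20·(−9) + 21·(−1) − t| / √841 = 6
|t − (−201)| = 6·29, so t = −27 or t = −375.

t = −375 or t = −27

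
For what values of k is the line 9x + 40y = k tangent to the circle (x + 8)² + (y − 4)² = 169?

Tangency holds when the distance from the centre (−8, 4) to the line equals the radius 13:
|9·(−8) + 40·4 − k| / √1681 = 13
|k − (88)| = 13·41, so k = 621 or k = −445.

k = −445 or k = 621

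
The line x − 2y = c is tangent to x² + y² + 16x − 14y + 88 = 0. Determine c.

The line touches the circle iff its distance from (−8, 7) is 5:
|1·(−8) − 2·7 − c| / √5 = 5
|c − (−22)| = 5√5.

c = −22 ± 5√5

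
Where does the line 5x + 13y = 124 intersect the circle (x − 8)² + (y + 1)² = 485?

Express y = (124 − 5x)/13 and substitute into the circle:
194x² − 4074x − 52380 = 0  ⟹  x² − 21x − 270 = 0
x = 30 or x = −9, giving (30, −2) and (−9, 13).

(−9, 13) and (30, −2)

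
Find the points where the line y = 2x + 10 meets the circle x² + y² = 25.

Substitute y = 2x + 10:
5x² + 40x + 75 = 0  ⟹  x² + 8x + 15 = 0
x = −3 or x = −5, giving (−3, 4) and (−5, 0).

(−5, 0) and (−3, 4)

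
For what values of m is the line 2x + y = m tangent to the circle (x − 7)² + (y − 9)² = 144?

m = 23 ± 12√5

The line touches the circle iff its distance from (7, 9) is 12:
|2·7 + 1·9 − m| / √5 = 12
|m − (23)| = 12√5.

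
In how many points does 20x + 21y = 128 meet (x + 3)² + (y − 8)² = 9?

2

Centre (−3, 8), r² = 9. Distance² from centre to line = (−20)²/841 = 400/841.
Since d² < r², the line cuts the circle twice.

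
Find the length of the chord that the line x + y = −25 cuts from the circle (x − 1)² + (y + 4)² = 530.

Express y = −x − 25 and substitute into the circle:
2x² + 40x − 88 = 0  ⟹  x² + 20x − 44 = 0
x = 2 or x = −22, giving (2, −27) and (−22, −3).
Chord length = distance between (2, −27) and (−22, −3) = √1152 = 24√2.

24√2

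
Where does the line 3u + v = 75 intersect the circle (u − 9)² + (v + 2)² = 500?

(19, 18) and (29, −12)

From the line, v = −3u + 75. Substituting:
10u² − 480u + 5510 = 0  ⟹  u² − 48u + 551 = 0
u = 29 or u = 19, giving (29, −12) and (19, 18).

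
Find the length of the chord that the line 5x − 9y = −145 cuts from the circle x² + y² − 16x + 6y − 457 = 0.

The distance from (8, −3) to the line is 212/√106, and r² = 530.
Half the chord is √(r² − d²) = √(106), so the full chord is 2√106.

2√106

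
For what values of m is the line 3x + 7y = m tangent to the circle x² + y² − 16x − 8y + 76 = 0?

m = 52 ± 2√58

Tangency holds when the distance from the centre (8, 4) to the line equals the radius 2:
|3·8 + 7·4 − m| / √58 = 2
|m − (52)| = 2√58.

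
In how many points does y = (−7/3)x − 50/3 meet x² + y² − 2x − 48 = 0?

0

Substituting the line into the circle gives 58x² + 682x + 2068 = 0.
Δ = 465124 − 479776 = −14652.
No real roots: the line does not meet the circle.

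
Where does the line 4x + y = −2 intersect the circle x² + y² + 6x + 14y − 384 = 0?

Substitute y = −4x − 2:
17x² − 34x − 408 = 0  ⟹  x² − 2x − 24 = 0
x = 6 or x = −4, giving (6, −26) and (−4, 14).

(−4, 14) and (6, −26)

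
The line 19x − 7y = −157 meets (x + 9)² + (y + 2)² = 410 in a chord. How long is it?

2√410

The distance from (−9, −2) to the line is 0/√410, and r² = 410.
Chord = 2√(r² − d²) = 2·√(410) = 2√410.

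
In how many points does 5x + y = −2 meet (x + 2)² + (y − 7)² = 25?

d² = (5·(−2) + 1·7 − (−2))²/26 = 1/26; r² = 25.
Since d² < r², the line cuts the circle twice.

2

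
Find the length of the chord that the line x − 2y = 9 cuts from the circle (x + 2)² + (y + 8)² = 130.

Centre (−2, −8), r² = 130. Perpendicular distance d from centre to line = |5| / √5 = 5/√5.
Half the chord is √(r² − d²) = √(125), so the full chord is 10√5.

10√5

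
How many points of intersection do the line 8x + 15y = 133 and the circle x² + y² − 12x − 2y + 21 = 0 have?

0

Centre (6, 1), r² = 16. Distance² from centre to line = (−70)²/289 = 4900/289.
Since d² > r², the line lies outside the circle.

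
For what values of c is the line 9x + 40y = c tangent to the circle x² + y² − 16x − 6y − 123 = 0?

c = −382 or c = 766

For a tangent, require d(centre, line) = r = 14.
|9·8 + 40·3 − c| / √1681 = 14
|c − (192)| = 14·41, so c = 766 or c = −382.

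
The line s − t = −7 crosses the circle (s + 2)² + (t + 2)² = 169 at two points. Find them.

Substitute t = s + 7:
2s² + 22s − 84 = 0  ⟹  s² + 11s − 42 = 0
s = 3 or s = −14, giving (3, 10) and (−14, −7).

(−14, −7) and (3, 10)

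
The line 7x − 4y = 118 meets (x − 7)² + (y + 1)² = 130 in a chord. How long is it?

The distance from (7, −1) to the line is 65/√65, and r² = 130.
Chord = 2√(r² − d²) = 2·√(65) = 2√65.

2√65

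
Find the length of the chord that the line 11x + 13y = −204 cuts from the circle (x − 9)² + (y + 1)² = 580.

The distance from (9, −1) to the line is 290/√290, and r² = 580.
Half the chord is √(r² − d²) = √(290), so the full chord is 2√290.

2√290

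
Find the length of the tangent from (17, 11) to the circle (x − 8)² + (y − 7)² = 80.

The centre is (8, 7) and r = 4√5. The square of the distance from P to the centre is 81 + 16 = 97.
The tangent meets the radius at right angles, so tangent² = |PO|² − r² = 97 − 80 = 17.

√17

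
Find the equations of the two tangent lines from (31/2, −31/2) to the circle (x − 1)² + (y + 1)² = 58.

7x + 3y = 62 and 3x + 7y = −62

A line y − (−31/2) = m(x − (31/2)) is tangent when its distance from (1, −1) is √58:
[m·(−29/2) − (29/2)]² = 58(m² + 1)
21m² + 58m + 21 = 0, so m = −7/3 or m = −3/7.
With m = −7/3: 7x + 3y = 62. With m = −3/7: 3x + 7y = −62.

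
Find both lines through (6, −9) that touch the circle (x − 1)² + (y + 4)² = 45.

Let a tangent through (6, −9) have slope m. Its distance from (1, −4) must equal 3√5:
[m·(−5) − (5)]² = 45(m² + 1)
2m² − 5m + 2 = 0, so m = 2 or m = 1/2.
Through (6, −9) these give 2x − y = 21 and x − 2y = 24.

2x − y = 21 and x − 2y = 24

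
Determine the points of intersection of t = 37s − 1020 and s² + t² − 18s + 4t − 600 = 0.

(27, −21) and (28, 16)

Express t = 37s − 1020 and substitute into the circle:
1370s² − 75350s + 1035720 = 0  ⟹  s² − 55s + 756 = 0
s = 28 or s = 27, giving (28, 16) and (27, −21).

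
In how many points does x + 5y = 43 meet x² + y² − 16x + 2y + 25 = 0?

Centre (8, −1), r² = 40. Distance² from centre to line = (−40)²/26 = 800/13.
Since d² > r², the line lies outside the circle.

0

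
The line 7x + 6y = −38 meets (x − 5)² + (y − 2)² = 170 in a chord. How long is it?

2√85

Centre (5, 2), r² = 170. Perpendicular distance d from centre to line = |85| / √85 = 85/√85.
Half the chord is √(r² − d²) = √(85), so the full chord is 2√85.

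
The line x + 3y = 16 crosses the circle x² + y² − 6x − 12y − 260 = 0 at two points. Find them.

Express y = (16 − x)/3 and substitute into the circle:
10x² − 50x − 2660 = 0  ⟹  x² − 5x − 266 = 0
x = 19 or x = −14, giving (19, −1) and (−14, 10).

(−14, 10) and (19, −1)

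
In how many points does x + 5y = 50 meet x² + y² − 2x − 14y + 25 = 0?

2

d² = (1·1 + 5·7 − (50))²/26 = 98/13; r² = 25.
Since d² < r², the line cuts the circle twice.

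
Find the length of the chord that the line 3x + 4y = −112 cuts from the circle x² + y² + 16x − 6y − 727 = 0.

40

The distance from (−8, 3) to the line is 100/√25, and r² = 800.
Half the chord is √(r² − d²) = √(400), so the full chord is 40.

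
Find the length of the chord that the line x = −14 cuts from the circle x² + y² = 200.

The line gives x = −14. Substituting into the circle:
y² − 4 = 0
y = 2 or y = −2, giving (−14, 2) and (−14, −2).
|(−14, 2) − (−14, −2)| = √((0)² + (4)²) = 4.

4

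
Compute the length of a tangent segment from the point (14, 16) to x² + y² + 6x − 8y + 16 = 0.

2√106

Centre (−3, 4), r² = 9. |PO|² = (17)² + (12)² = 433.
Power of the point: PT² = |PO|² − r² = 424, so PT = 2√106.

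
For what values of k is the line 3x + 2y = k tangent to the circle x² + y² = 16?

The line touches the circle iff its distance from (0, 0) is 4:
|3·0 + 2·0 − k| / √13 = 4
|k| = 4√13.

k = ±4√13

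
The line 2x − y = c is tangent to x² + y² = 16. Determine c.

c = ±4√5

For a tangent, require d(centre, line) = r = 4.
|2·0 − 1·0 − c| / √5 = 4
|c| = 4√5.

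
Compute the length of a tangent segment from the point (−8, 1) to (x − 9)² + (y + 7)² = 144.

√209

The centre is (9, −7) and r = 12. The square of the distance from P to the centre is 289 + 64 = 353.
By the tangent–radius right angle, tangent length = √(|PO|² − r²) = √209.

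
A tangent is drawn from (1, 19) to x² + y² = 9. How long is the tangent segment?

√353

With centre O = (0, 0), |OP|² = 362 and r² = 9.
By the tangent–radius right angle, tangent length = √(|PO|² − r²) = √353.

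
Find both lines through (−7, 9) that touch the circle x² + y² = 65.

8x − y = −65 and x + 8y = 65

A line y − (9) = m(x − (−7)) is tangent when its distance from (0, 0) is √65:
(7m − (−9))² = 65(m² + 1)
8m² − 63m − 8 = 0, so m = 8 or m = −1/8.
Through (−7, 9) these give 8x − y = −65 and x + 8y = 65.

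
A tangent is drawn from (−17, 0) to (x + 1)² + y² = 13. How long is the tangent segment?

Centre (−1, 0), r² = 13. |PO|² = (−16)² + (0)² = 256.
The tangent meets the radius at right angles, so tangent² = |PO|² − r² = 256 − 13 = 243.

9√3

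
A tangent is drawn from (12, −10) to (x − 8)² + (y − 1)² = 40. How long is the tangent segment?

√97

The centre is (8, 1) and r = 2√10. The square of the distance from P to the centre is 16 + 121 = 137.
The tangent meets the radius at right angles, so tangent² = |PO|² − r² = 137 − 40 = 97.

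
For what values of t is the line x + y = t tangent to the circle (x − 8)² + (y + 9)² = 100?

For a tangent, require d(centre, line) = r = 10.
|1·8 + 1·(−9) − t| / √2 = 10
|t − (−1)| = 10√2.

t = −1 ± 10√2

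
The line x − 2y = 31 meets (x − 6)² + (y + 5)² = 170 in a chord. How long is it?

10√5

Substitute y = (−31 + x)/2:
5x² − 90x − 95 = 0  ⟹  x² − 18x − 19 = 0
x = 19 or x = −1, giving (19, −6) and (−1, −16).
Chord length = distance between (19, −6) and (−1, −16) = √500 = 10√5.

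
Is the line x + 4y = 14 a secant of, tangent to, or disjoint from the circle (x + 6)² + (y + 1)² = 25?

disjoint

Substituting the line into the circle gives 17x² + 156x + 500 = 0.
Discriminant = (156)² − 4·17·(500) = −9664 < 0.
No real roots: the line does not meet the circle.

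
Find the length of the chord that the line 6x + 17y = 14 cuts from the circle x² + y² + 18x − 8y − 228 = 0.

The distance from (−9, 4) to the line is 0/√325, and r² = 325.
Half the chord is √(r² − d²) = √(325), so the full chord is 10√13.

10√13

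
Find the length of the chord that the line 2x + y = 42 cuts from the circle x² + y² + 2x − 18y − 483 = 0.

16√5

Express y = −2x + 42 and substitute into the circle:
5x² − 130x + 525 = 0  ⟹  x² − 26x + 105 = 0
x = 21 or x = 5, giving (21, 0) and (5, 32).
|(21, 0) − (5, 32)| = √((16)² + (−32)²) = 16√5.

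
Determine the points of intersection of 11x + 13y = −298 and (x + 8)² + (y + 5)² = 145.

(−20, −6) and (−7, −17)

Substitute y = (−298 − 11x)/13:
290x² + 7830x + 40600 = 0  ⟹  x² + 27x + 140 = 0
x = −7 or x = −20, giving (−7, −17) and (−20, −6).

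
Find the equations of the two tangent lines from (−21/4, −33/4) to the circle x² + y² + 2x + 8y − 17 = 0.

Write the tangent as mx − y + (−33/4 − m·(−21/4)) = 0 and set its distance from the centre to √34:
[m·(17/4) − (17/4)]² = 34(m² + 1)
15m² + 34m + 15 = 0, so m = −5/3 or m = −3/5.
With m = −5/3: 5x + 3y = −51. With m = −3/5: 3x + 5y = −57.

5x + 3y = −51 and 3x + 5y = −57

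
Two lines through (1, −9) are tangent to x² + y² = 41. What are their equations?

Write the tangent as mx − y + (−9 − m·(1)) = 0 and set its distance from the centre to √41:
[m·(−1) − (9)]² = 41(m² + 1)
20m² − 9m − 20 = 0, so m = −4/5 or m = 5/4.
Through (1, −9) these give 4x + 5y = −41 and 5x − 4y = 41.

4x + 5y = −41 and 5x − 4y = 41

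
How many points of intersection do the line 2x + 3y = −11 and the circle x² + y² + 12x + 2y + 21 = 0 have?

2

Substituting the line into the circle gives 13x² + 140x + 244 = 0.
Discriminant = (140)² − 4·13·(244) = 6912 > 0.
Two real roots: the line is a secant.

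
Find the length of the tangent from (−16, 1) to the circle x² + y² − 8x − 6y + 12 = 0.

√391

The centre is (4, 3) and r = √13. The square of the distance from P to the centre is 400 + 4 = 404.
Power of the point: PT² = |PO|² − r² = 391, so PT = √391.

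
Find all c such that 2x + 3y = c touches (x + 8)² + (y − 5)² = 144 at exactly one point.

The line touches the circle iff its distance from (−8, 5) is 12:
|2·(−8) + 3·5 − c| / √13 = 12
|c − (−1)| = 12√13.

c = −1 ± 12√13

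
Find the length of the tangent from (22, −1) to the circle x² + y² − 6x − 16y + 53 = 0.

The centre is (3, 8) and r = 2√5. The square of the distance from P to the centre is 361 + 81 = 442.
Power of the point: PT² = |PO|² − r² = 422, so PT = √422.

√422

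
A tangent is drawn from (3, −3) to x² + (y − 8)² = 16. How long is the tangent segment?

√114

Centre (0, 8), r² = 16. |PO|² = (3)² + (−11)² = 130.
By the tangent–radius right angle, tangent length = √(|PO|² − r²) = √114.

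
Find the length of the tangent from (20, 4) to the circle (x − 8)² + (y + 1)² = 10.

√159

Centre (8, −1), r² = 10. |PO|² = (12)² + (5)² = 169.
The tangent meets the radius at right angles, so tangent² = |PO|² − r² = 169 − 10 = 159.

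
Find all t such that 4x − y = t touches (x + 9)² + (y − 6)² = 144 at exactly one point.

Tangency holds when the distance from the centre (−9, 6) to the line equals the radius 12:
|4·(−9) − 1·6 − t| / √17 = 12
|t − (−42)| = 12√17.

t = −42 ± 12√17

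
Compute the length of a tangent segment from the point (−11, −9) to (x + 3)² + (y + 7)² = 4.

8

Centre (−3, −7), r² = 4. |PO|² = (−8)² + (−2)² = 68.
Power of the point: PT² = |PO|² − r² = 64, so PT = 8.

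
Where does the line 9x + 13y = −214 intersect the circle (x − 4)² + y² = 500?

(−18, −4) and (8, −22)

From the line, y = (−214 − 9x)/13. Substituting:
250x² + 2500x − 36000 = 0  ⟹  x² + 10x − 144 = 0
x = 8 or x = −18, giving (8, −22) and (−18, −4).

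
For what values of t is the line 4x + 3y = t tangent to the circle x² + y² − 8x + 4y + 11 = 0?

t = −5 or t = 25

Tangency holds when the distance from the centre (4, −2) to the line equals the radius 3:
|4·4 + 3·(−2) − t| / √25 = 3
|t − (10)| = 3·5, so t = 25 or t = −5.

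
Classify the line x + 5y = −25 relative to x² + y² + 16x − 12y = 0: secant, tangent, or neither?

Substituting the line into the circle gives 26x² + 510x + 2125 = 0.
Δ = 260100 − 221000 = 39100.
Two real roots: the line is a secant.

secant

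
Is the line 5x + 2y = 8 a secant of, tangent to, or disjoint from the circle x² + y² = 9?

Substituting the line into the circle gives 29x² − 80x + 28 = 0.
Δ = 6400 − 3248 = 3152.
Two real roots: the line is a secant.

secant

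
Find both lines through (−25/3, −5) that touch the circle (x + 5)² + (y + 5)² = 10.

Let a tangent through (−25/3, −5) have slope m. Its distance from (−5, −5) must equal √10:
[m·(10/3) − (0)]² = 10(m² + 1)
m² − 9 = 0, so m = 3 or m = −3.
With m = 3: 3x − y = −20. With m = −3: 3x + y = −30.

3x − y = −20 and 3x + y = −30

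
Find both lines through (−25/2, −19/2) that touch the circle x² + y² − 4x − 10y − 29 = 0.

7x − 3y = −59 and 3x − 7y = 29

Let a tangent through (−25/2, −19/2) have slope m. Its distance from (2, 5) must equal √58:
[m·(29/2) − (29/2)]² = 58(m² + 1)
21m² − 58m + 21 = 0, so m = 7/3 or m = 3/7.
Through (−25/2, −19/2) these give 7x − 3y = −59 and 3x − 7y = 29.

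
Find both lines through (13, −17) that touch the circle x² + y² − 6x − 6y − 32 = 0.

Let a tangent through (13, −17) have slope m. Its distance from (3, 3) must equal 5√2:
(−10m − (20))² = 50(m² + 1)
m² + 8m + 7 = 0, so m = −7 or m = −1.
Through (13, −17) these give 7x + y = 74 and x + y = −4.

7x + y = 74 and x + y = −4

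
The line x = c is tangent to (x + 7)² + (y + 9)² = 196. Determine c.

c = −21 or c = 7

For a tangent, require d(centre, line) = r = 14.
|1·(−7) + 0·(−9) − c| / √1 = 14
|c − (−7)| = 14, so c = 7 or c = −21.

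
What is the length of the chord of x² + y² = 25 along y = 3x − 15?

√10

Express y = 3x − 15 and substitute into the circle:
10x² − 90x + 200 = 0  ⟹  x² − 9x + 20 = 0
x = 5 or x = 4, giving (5, 0) and (4, −3).
Chord length = distance between (5, 0) and (4, −3) = √10 = √10.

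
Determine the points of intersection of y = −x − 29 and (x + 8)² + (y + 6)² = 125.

From the line, y = −x − 29. Substituting:
2x² + 62x + 468 = 0  ⟹  x² + 31x + 234 = 0
x = −13 or x = −18, giving (−13, −16) and (−18, −11).

(−18, −11) and (−13, −16)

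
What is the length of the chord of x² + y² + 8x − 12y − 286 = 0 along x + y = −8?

24√2

The distance from (−4, 6) to the line is 10/√2, and r² = 338.
Half the chord is √(r² − d²) = √(288), so the full chord is 24√2.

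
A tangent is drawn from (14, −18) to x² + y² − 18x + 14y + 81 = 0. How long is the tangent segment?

With centre O = (9, −7), |OP|² = 146 and r² = 49.
The tangent meets the radius at right angles, so tangent² = |PO|² − r² = 146 − 49 = 97.

√97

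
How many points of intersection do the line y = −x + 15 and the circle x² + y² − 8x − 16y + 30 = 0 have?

2

Centre (4, 8), r² = 50. Distance² from centre to line = (−3)²/2 = 9/2.
Since d² < r², the line cuts the circle twice.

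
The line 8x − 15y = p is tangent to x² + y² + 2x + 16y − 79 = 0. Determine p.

For a tangent, require d(centre, line) = r = 12.
|8·(−1) − 15·(−8) − p| / √289 = 12
|p − (112)| = 12·17, so p = 316 or p = −92.

p = −92 or p = 316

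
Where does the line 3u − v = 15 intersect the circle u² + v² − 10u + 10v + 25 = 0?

Express v = 3u − 15 and substitute into the circle:
10u² − 70u + 100 = 0  ⟹  u² − 7u + 10 = 0
u = 5 or u = 2, giving (5, 0) and (2, −9).

(2, −9) and (5, 0)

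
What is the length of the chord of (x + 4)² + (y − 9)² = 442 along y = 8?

42

Substitute y = 8:
x² + 8x − 425 = 0
x = 17 or x = −25, giving (17, 8) and (−25, 8).
|(17, 8) − (−25, 8)| = √((42)² + (0)²) = 42.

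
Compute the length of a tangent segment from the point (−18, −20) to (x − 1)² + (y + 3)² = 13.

The centre is (1, −3) and r = √13. The square of the distance from P to the centre is 361 + 289 = 650.
Power of the point: PT² = |PO|² − r² = 637, so PT = 7√13.

7√13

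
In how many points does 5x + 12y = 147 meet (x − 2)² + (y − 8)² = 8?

0

Centre (2, 8), r² = 8. Distance² from centre to line = (−41)²/169 = 1681/169.
Since d² > r², the line lies outside the circle.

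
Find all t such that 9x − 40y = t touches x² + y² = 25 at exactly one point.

t = −205 or t = 205

For a tangent, require d(centre, line) = r = 5.
|9·0 − 40·0 − t| / √1681 = 5
|t| = 5·41, so t = 205 or t = −205.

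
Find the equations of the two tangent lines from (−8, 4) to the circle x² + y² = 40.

x − 3y = −20 and 3x + y = −20

A line y − (4) = m(x − (−8)) is tangent when its distance from (0, 0) is 2√10:
(8m − (−4))² = 40(m² + 1)
3m² + 8m − 3 = 0, so m = 1/3 or m = −3.
With m = 1/3: x − 3y = −20. With m = −3: 3x + y = −20.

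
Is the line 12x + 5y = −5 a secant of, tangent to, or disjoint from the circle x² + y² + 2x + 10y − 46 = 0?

secant

d² = (12·(−1) + 5·(−5) − (−5))²/169 = 1024/169; r² = 72.
Since d² < r², the line cuts the circle twice.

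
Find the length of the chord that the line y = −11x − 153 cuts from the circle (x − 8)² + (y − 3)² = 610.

Substitute y = −11x − 153:
122x² + 3416x + 23790 = 0  ⟹  x² + 28x + 195 = 0
x = −13 or x = −15, giving (−13, −10) and (−15, 12).
Chord length = distance between (−13, −10) and (−15, 12) = √488 = 2√122.

2√122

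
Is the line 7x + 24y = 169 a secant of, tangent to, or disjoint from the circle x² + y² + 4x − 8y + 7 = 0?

Substituting the line into the circle gives 625x² + 1282x + 145 = 0.
Discriminant = (1282)² − 4·625·(145) = 1281024 > 0.
Two real roots: the line is a secant.

secant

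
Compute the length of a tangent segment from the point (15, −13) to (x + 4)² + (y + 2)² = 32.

15√2

The centre is (−4, −2) and r = 4√2. The square of the distance from P to the centre is 361 + 121 = 482.
Power of the point: PT² = |PO|² − r² = 450, so PT = 15√2.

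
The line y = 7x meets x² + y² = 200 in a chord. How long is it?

20√2

Centre (0, 0), r² = 200. Perpendicular distance d from centre to line = |0| / √50 = 0/√50.
Half the chord is √(r² − d²) = √(200), so the full chord is 20√2.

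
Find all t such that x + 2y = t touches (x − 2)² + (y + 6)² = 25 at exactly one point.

Tangency holds when the distance from the centre (2, −6) to the line equals the radius 5:
|1·2 + 2·(−6) − t| / √5 = 5
|t − (−10)| = 5√5.

t = −10 ± 5√5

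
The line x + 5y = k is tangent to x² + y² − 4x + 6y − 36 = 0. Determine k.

k = −13 ± 7√26

For a tangent, require d(centre, line) = r = 7.
|1·2 + 5·(−3) − k| / √26 = 7
|k − (−13)| = 7√26.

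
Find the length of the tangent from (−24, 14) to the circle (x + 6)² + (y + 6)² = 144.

2√145

With centre O = (−6, −6), |OP|² = 724 and r² = 144.
The tangent meets the radius at right angles, so tangent² = |PO|² − r² = 724 − 144 = 580.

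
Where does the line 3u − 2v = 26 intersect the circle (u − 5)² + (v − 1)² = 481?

(−4, −19) and (20, 17)

Substitute v = (−26 + 3u)/2:
13u² − 208u − 1040 = 0  ⟹  u² − 16u − 80 = 0
u = 20 or u = −4, giving (20, 17) and (−4, −19).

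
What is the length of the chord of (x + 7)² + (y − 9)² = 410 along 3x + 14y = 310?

The distance from (−7, 9) to the line is 205/√205, and r² = 410.
Chord = 2√(r² − d²) = 2·√(205) = 2√205.

2√205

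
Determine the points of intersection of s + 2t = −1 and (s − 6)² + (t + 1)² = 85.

(−3, 1) and (13, −7)

Substitute t = (−1 − s)/2:
5s² − 50s − 195 = 0  ⟹  s² − 10s − 39 = 0
s = 13 or s = −3, giving (13, −7) and (−3, 1).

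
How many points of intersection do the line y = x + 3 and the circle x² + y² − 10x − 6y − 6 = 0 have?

2

Substituting the line into the circle gives 2x² − 10x − 15 = 0.
Discriminant = (−10)² − 4·2·(−15) = 220 > 0.
Two real roots: the line is a secant.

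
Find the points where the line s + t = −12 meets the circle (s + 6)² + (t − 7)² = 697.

(−30, 18) and (5, −17)

From the line, t = −s − 12. Substituting:
2s² + 50s − 300 = 0  ⟹  s² + 25s − 150 = 0
s = 5 or s = −30, giving (5, −17) and (−30, 18).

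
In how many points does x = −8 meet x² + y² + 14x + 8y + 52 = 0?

Substituting the line into the circle gives y² + 8y + 4 = 0.
Discriminant = (8)² − 4·1·(4) = 48 > 0.
Two real roots: the line is a secant.

2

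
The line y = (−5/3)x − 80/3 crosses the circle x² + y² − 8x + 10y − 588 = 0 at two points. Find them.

Express y = (−80 − 5x)/3 and substitute into the circle:
34x² + 578x − 1292 = 0  ⟹  x² + 17x − 38 = 0
x = 2 or x = −19, giving (2, −30) and (−19, 5).

(−19, 5) and (2, −30)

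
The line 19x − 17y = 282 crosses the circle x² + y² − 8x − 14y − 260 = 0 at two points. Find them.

(5, −11) and (22, 8)

Express y = (−282 + 19x)/17 and substitute into the circle:
650x² − 17550x + 71500 = 0  ⟹  x² − 27x + 110 = 0
x = 22 or x = 5, giving (22, 8) and (5, −11).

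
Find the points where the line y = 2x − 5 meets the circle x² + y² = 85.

(−2, −9) and (6, 7)

From the line, y = 2x − 5. Substituting:
5x² − 20x − 60 = 0  ⟹  x² − 4x − 12 = 0
x = 6 or x = −2, giving (6, 7) and (−2, −9).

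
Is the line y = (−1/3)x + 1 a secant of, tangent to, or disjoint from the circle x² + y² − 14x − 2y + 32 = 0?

secant

Centre (7, 1), r² = 18. Distance² from centre to line = (7)²/10 = 49/10.
Since d² < r², the line cuts the circle twice.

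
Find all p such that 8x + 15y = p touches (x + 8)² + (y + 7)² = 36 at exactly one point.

For a tangent, require d(centre, line) = r = 6.
|8·(−8) + 15·(−7) − p| / √289 = 6
|p − (−169)| = 6·17, so p = −67 or p = −271.

p = −271 or p = −67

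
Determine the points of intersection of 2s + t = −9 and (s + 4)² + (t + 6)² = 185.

(−8, 7) and (4, −17)

Substitute t = −2s − 9:
5s² + 20s − 160 = 0  ⟹  s² + 4s − 32 = 0
s = 4 or s = −8, giving (4, −17) and (−8, 7).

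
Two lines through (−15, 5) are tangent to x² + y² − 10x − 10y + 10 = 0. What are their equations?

x + 3y = 0 and x − 3y = −30

Let a tangent through (−15, 5) have slope m. Its distance from (5, 5) must equal 2√10:
[m·(20) − (0)]² = 40(m² + 1)
9m² − 1 = 0, so m = −1/3 or m = 1/3.
With m = −1/3: x + 3y = 0. With m = 1/3: x − 3y = −30.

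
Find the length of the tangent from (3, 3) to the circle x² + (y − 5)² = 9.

2

Centre (0, 5), r² = 9. |PO|² = (3)² + (−2)² = 13.
The tangent meets the radius at right angles, so tangent² = |PO|² − r² = 13 − 9 = 4.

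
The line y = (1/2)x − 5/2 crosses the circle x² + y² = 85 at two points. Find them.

Express y = (−5 + x)/2 and substitute into the circle:
5x² − 10x − 315 = 0  ⟹  x² − 2x − 63 = 0
x = 9 or x = −7, giving (9, 2) and (−7, −6).

(−7, −6) and (9, 2)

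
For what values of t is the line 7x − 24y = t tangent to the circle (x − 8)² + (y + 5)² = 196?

t = −174 or t = 526

For a tangent, require d(centre, line) = r = 14.
|7·8 − 24·(−5) − t| / √625 = 14
|t − (176)| = 14·25, so t = 526 or t = −174.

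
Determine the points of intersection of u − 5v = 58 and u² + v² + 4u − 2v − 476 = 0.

Substitute v = (−58 + u)/5:
26u² − 26u − 7956 = 0  ⟹  u² − u − 306 = 0
u = 18 or u = −17, giving (18, −8) and (−17, −15).

(−17, −15) and (18, −8)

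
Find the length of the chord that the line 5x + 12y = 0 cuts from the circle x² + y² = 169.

The distance from (0, 0) to the line is 0/√169, and r² = 169.
Half the chord is √(r² − d²) = √(169), so the full chord is 26.

26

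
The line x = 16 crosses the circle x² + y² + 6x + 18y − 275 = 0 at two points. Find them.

(16, −11) and (16, −7)

The line gives x = 16. Substituting into the circle:
y² + 18y + 77 = 0
y = −7 or y = −11, giving (16, −7) and (16, −11).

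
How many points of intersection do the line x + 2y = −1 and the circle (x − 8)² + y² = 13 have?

0

Substituting the line into the circle gives 5x² − 62x + 205 = 0.
Discriminant = (−62)² − 4·5·(205) = −256 < 0.
No real roots: the line does not meet the circle.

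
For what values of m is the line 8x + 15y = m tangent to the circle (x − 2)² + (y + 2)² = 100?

For a tangent, require d(centre, line) = r = 10.
|8·2 + 15·(−2) − m| / √289 = 10
|m − (−14)| = 10·17, so m = 156 or m = −184.

m = −184 or m = 156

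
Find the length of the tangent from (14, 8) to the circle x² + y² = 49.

The centre is (0, 0) and r = 7. The square of the distance from P to the centre is 196 + 64 = 260.
Power of the point: PT² = |PO|² − r² = 211, so PT = √211.

√211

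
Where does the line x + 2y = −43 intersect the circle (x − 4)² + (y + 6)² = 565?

(−19, −12) and (13, −28)

From the line, y = (−43 − x)/2. Substituting:
5x² + 30x − 1235 = 0  ⟹  x² + 6x − 247 = 0
x = 13 or x = −19, giving (13, −28) and (−19, −12).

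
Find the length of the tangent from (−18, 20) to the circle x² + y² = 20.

Centre (0, 0), r² = 20. |PO|² = (−18)² + (20)² = 724.
The tangent meets the radius at right angles, so tangent² = |PO|² − r² = 724 − 20 = 704.

8√11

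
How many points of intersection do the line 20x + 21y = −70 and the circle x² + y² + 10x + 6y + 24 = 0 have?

Substituting the line into the circle gives 841x² + 4690x + 6664 = 0.
Discriminant = (4690)² − 4·841·(6664) = −421596 < 0.
No real roots: the line does not meet the circle.

0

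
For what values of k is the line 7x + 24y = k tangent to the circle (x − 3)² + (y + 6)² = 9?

The line touches the circle iff its distance from (3, −6) is 3:
|7·3 + 24·(−6) − k| / √625 = 3
|k − (−123)| = 3·25, so k = −48 or k = −198.

k = −198 or k = −48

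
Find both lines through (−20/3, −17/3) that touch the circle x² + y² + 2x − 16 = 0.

x − 4y = 16 and 4x − y = −21

Let a tangent through (−20/3, −17/3) have slope m. Its distance from (−1, 0) must equal √17:
(17/3m − (17/3))² = 17(m² + 1)
4m² − 17m + 4 = 0, so m = 1/4 or m = 4.
With m = 1/4: x − 4y = 16. With m = 4: 4x − y = −21.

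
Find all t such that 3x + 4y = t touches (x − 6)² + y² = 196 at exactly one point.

t = −52 or t = 88

The line touches the circle iff its distance from (6, 0) is 14:
|3·6 + 4·0 − t| / √25 = 14
|t − (18)| = 14·5, so t = 88 or t = −52.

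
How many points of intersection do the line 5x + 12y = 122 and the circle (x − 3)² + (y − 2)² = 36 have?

0

Substituting the line into the circle gives 169x² − 1844x + 5716 = 0.
Discriminant = (−1844)² − 4·169·(5716) = −463680 < 0.
No real roots: the line does not meet the circle.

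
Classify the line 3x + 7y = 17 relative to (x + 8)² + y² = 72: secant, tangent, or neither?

secant

Centre (−8, 0), r² = 72. Distance² from centre to line = (−41)²/58 = 1681/58.
Since d² < r², the line cuts the circle twice.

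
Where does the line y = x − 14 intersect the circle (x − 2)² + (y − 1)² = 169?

Substitute y = x − 14:
2x² − 34x + 60 = 0  ⟹  x² − 17x + 30 = 0
x = 15 or x = 2, giving (15, 1) and (2, −12).

(2, −12) and (15, 1)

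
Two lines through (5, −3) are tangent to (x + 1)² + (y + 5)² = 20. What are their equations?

Let a tangent through (5, −3) have slope m. Its distance from (−1, −5) must equal 2√5:
(−6m − (−2))² = 20(m² + 1)
2m² − 3m − 2 = 0, so m = 2 or m = −1/2.
With m = 2: 2x − y = 13. With m = −1/2: x + 2y = −1.

2x − y = 13 and x + 2y = −1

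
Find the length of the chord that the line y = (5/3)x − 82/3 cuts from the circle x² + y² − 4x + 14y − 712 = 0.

9√34

Substitute y = (−82 + 5x)/3:
34x² − 646x − 3128 = 0  ⟹  x² − 19x − 92 = 0
x = 23 or x = −4, giving (23, 11) and (−4, −34).
|(23, 11) − (−4, −34)| = √((27)² + (45)²) = 9√34.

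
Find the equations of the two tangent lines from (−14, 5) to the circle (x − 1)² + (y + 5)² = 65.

Write the tangent as mx − y + (5 − m·(−14)) = 0 and set its distance from the centre to √65:
(15m − (−10))² = 65(m² + 1)
32m² + 60m + 7 = 0, so m = −7/4 or m = −1/8.
With m = −7/4: 7x + 4y = −78. With m = −1/8: x + 8y = 26.

7x + 4y = −78 and x + 8y = 26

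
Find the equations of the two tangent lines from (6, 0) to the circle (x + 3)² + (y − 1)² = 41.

Write the tangent as mx − y + (0 − m·(6)) = 0 and set its distance from the centre to √41:
(−9m − (1))² = 41(m² + 1)
20m² + 9m − 20 = 0, so m = −5/4 or m = 4/5.
With m = −5/4: 5x + 4y = 30. With m = 4/5: 4x − 5y = 24.

5x + 4y = 30 and 4x − 5y = 24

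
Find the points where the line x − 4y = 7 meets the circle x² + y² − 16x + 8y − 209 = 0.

Express y = (−7 + x)/4 and substitute into the circle:
17x² − 238x − 3519 = 0  ⟹  x² − 14x − 207 = 0
x = 23 or x = −9, giving (23, 4) and (−9, −4).

(−9, −4) and (23, 4)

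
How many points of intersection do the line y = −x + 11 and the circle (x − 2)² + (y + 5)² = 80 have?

Substituting the line into the circle gives 2x² − 36x + 180 = 0.
Δ = 1296 − 1440 = −144.
No real roots: the line does not meet the circle.

0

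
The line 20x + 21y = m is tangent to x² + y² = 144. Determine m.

Tangency holds when the distance from the centre (0, 0) to the line equals the radius 12:
|20·0 + 21·0 − m| / √841 = 12
|m| = 12·29, so m = 348 or m = −348.

m = −348 or m = 348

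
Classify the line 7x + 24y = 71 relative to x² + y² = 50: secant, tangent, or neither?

Substituting the line into the circle gives 625x² − 994x − 23759 = 0.
Δ = 988036 − (−59397500) = 60385536.
Two real roots: the line is a secant.

secant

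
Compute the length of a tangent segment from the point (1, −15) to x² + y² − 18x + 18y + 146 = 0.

2√21

The centre is (9, −9) and r = 4. The square of the distance from P to the centre is 64 + 36 = 100.
Power of the point: PT² = |PO|² − r² = 84, so PT = 2√21.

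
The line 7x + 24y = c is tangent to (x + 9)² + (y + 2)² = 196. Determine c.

c = −461 or c = 239

The line touches the circle iff its distance from (−9, −2) is 14:
|7·(−9) + 24·(−2) − c| / √625 = 14
|c − (−111)| = 14·25, so c = 239 or c = −461.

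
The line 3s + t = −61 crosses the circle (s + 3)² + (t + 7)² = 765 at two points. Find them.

Substitute t = −3s − 61:
10s² + 330s + 2160 = 0  ⟹  s² + 33s + 216 = 0
s = −9 or s = −24, giving (−9, −34) and (−24, 11).

(−24, 11) and (−9, −34)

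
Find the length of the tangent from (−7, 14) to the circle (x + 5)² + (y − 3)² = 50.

With centre O = (−5, 3), |OP|² = 125 and r² = 50.
By the tangent–radius right angle, tangent length = √(|PO|² − r²) = √75 = 5√3.

5√3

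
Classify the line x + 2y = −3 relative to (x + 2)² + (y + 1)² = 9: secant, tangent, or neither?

d² = (1·(−2) + 2·(−1) − (−3))²/5 = 1/5; r² = 9.
Since d² < r², the line cuts the circle twice.

secant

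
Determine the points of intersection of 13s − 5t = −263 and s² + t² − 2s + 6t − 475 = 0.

Substitute t = (263 + 13s)/5:
194s² + 7178s + 65184 = 0  ⟹  s² + 37s + 336 = 0
s = −16 or s = −21, giving (−16, 11) and (−21, −2).

(−21, −2) and (−16, 11)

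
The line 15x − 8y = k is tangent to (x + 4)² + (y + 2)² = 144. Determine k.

k = −248 or k = 160

Tangency holds when the distance from the centre (−4, −2) to the line equals the radius 12:
|15·(−4) − 8·(−2) − k| / √289 = 12
|k − (−44)| = 12·17, so k = 160 or k = −248.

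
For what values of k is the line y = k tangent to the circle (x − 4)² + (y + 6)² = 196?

For a tangent, require d(centre, line) = r = 14.
|0·4 + 1·(−6) − k| / √1 = 14
|k − (−6)| = 14, so k = 8 or k = −20.

k = −20 or k = 8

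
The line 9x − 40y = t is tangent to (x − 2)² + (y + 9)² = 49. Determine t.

For a tangent, require d(centre, line) = r = 7.
|9·2 − 40·(−9) − t| / √1681 = 7
|t − (378)| = 7·41, so t = 665 or t = 91.

t = 91 or t = 665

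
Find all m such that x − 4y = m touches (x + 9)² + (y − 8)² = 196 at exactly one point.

m = −41 ± 14√17

Tangency holds when the distance from the centre (−9, 8) to the line equals the radius 14:
|1·(−9) − 4·8 − m| / √17 = 14
|m − (−41)| = 14√17.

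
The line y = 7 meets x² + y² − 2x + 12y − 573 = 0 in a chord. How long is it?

42

The distance from (1, −6) to the line is 13, and r² = 610.
Half the chord is √(r² − d²) = √(441), so the full chord is 42.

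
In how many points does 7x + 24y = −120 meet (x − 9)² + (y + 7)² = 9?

d² = (7·9 + 24·(−7) − (−120))²/625 = 9/25; r² = 9.
Since d² < r², the line cuts the circle twice.

2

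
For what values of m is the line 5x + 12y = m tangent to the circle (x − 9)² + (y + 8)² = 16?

m = −103 or m = 1

For a tangent, require d(centre, line) = r = 4.
|5·9 + 12·(−8) − m| / √169 = 4
|m − (−51)| = 4·13, so m = 1 or m = −103.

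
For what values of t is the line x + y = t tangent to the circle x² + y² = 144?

t = ±12√2

For a tangent, require d(centre, line) = r = 12.
|1·0 + 1·0 − t| / √2 = 12
|t| = 12√2.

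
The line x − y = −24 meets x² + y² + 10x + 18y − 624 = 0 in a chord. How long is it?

Centre (−5, −9), r² = 730. Perpendicular distance d from centre to line = |28| / √2 = 28/√2.
Half the chord is √(r² − d²) = √(338), so the full chord is 26√2.

26√2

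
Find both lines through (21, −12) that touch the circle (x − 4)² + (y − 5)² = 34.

5x + 3y = 69 and 3x + 5y = 3

Let a tangent through (21, −12) have slope m. Its distance from (4, 5) must equal √34:
(−17m − (17))² = 34(m² + 1)
15m² + 34m + 15 = 0, so m = −5/3 or m = −3/5.
With m = −5/3: 5x + 3y = 69. With m = −3/5: 3x + 5y = 3.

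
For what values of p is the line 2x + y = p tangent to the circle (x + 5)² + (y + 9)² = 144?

Tangency holds when the distance from the centre (−5, −9) to the line equals the radius 12:
|2·(−5) + 1·(−9) − p| / √5 = 12
|p − (−19)| = 12√5.

p = −19 ± 12√5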